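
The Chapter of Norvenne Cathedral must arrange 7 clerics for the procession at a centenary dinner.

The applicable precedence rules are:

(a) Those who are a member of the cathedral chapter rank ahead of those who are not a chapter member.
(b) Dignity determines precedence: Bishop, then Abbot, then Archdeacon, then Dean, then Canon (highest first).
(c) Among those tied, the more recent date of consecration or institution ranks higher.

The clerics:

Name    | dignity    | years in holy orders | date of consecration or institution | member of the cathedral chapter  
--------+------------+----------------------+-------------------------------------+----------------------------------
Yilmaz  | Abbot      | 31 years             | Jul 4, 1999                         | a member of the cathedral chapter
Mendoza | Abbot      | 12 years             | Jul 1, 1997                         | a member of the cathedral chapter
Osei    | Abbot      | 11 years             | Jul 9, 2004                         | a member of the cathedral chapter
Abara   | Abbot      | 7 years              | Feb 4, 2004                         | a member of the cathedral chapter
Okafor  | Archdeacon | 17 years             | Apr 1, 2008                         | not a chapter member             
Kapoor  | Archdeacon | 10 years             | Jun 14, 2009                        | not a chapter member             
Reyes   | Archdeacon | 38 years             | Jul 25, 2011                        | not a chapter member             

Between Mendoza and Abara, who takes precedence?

By the first rule: Osei, Abara, Yilmaz and Mendoza (each a member of the cathedral chapter); then Reyes, Kapoor and Okafor (each not a chapter member).
Osei, Abara, Yilmaz and Mendoza are each Abbot, so the next rule applies.
Among Osei, Abara, Yilmaz and Mendoza, by date of consecration or institution (later first): Osei (Jul 9, 2004) before Abara (Feb 4, 2004) before Yilmaz (Jul 4, 1999) before Mendoza (Jul 1, 1997).
Reyes, Kapoor and Okafor are each Archdeacon, so the next rule applies.
Among Reyes, Kapoor and Okafor, by date of consecration or institution (later first): Reyes (Jul 25, 2011) before Kapoor (Jun 14, 2009) before Okafor (Apr 1, 2008).
So Abara takes precedence.

Abara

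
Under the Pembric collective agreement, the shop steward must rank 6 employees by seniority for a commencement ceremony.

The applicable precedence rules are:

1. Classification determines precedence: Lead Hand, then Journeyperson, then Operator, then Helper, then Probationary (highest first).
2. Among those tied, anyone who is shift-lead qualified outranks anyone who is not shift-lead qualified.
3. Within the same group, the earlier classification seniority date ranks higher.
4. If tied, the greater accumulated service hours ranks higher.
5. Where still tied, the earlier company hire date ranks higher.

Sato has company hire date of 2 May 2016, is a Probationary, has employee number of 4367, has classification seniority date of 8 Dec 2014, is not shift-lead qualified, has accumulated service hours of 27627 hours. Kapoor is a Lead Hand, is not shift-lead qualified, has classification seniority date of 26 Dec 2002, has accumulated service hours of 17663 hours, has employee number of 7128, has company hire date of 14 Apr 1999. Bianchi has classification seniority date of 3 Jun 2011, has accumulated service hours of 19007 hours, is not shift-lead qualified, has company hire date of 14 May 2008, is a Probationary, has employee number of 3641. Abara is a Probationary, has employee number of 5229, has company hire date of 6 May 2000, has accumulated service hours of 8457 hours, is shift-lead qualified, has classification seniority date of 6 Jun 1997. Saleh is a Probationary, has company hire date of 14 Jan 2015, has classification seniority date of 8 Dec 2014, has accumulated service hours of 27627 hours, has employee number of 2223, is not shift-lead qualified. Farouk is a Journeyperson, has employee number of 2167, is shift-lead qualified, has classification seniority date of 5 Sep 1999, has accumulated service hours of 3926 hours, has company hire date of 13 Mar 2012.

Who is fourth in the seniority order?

Bianchi

By classification: Kapoor (Lead Hand); then Farouk (Journeyperson); then Abara, Bianchi, Saleh and Sato (Probationary).
Among Abara, Bianchi, Saleh and Sato, shift-lead qualified before not shift-lead qualified: Abara (shift-lead qualified) before Bianchi, Saleh and Sato (not shift-lead qualified).
Among Bianchi, Saleh and Sato, by classification seniority date (earlier first): Bianchi (3 Jun 2011) before Saleh and Sato (8 Dec 2014).
Saleh and Sato both have accumulated service hours 27627 hours, so the next rule applies.
Among Saleh and Sato, by company hire date (earlier first): Saleh (14 Jan 2015) before Sato (2 May 2016).
Order: Kapoor, Farouk, Abara, Bianchi, Saleh, Sato.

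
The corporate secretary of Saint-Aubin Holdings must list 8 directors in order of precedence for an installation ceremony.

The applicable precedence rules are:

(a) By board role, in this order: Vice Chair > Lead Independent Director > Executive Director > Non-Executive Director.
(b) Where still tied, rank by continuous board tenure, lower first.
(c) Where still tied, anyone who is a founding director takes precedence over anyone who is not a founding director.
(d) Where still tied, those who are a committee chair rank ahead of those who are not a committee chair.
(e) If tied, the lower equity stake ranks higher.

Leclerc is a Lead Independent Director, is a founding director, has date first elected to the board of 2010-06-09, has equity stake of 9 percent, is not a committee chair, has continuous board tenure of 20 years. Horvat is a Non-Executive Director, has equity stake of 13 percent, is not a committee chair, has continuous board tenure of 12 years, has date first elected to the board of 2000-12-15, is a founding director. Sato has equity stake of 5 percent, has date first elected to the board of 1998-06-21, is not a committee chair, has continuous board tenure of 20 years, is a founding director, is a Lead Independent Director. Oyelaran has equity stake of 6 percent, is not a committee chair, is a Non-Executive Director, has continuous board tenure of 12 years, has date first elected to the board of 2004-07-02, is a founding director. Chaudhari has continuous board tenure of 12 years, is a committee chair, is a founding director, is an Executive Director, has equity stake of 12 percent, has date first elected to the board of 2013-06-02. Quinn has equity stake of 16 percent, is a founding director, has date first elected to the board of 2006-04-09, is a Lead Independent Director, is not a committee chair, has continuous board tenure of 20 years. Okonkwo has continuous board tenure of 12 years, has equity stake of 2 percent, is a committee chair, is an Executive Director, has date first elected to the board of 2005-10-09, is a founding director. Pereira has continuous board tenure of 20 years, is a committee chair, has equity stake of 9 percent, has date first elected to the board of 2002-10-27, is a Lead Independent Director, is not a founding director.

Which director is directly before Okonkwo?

Pereira

By board role: Sato, Leclerc, Quinn and Pereira (Lead Independent Director); then Okonkwo and Chaudhari (Executive Director); then Oyelaran and Horvat (Non-Executive Director).
Sato, Leclerc, Quinn and Pereira all have continuous board tenure 20 years, so the next rule applies.
Among Sato, Leclerc, Quinn and Pereira, a founding director before not a founding director: Sato, Leclerc and Quinn (a founding director) before Pereira (not a founding director).
Sato, Leclerc and Quinn are each not a committee chair, so the next rule applies.
Among Sato, Leclerc and Quinn, by equity stake (lower first): Sato (5 percent) before Leclerc (9 percent) before Quinn (16 percent).
Okonkwo and Chaudhari both have continuous board tenure 12 years, so the next rule applies.
Okonkwo and Chaudhari are each a founding director, so the next rule applies.
Okonkwo and Chaudhari are each a committee chair, so the next rule applies.
Among Okonkwo and Chaudhari, by equity stake (lower first): Okonkwo (2 percent) before Chaudhari (12 percent).
Oyelaran and Horvat both have continuous board tenure 12 years, so the next rule applies.
Oyelaran and Horvat are each a founding director, so the next rule applies.
Oyelaran and Horvat are each not a committee chair, so the next rule applies.
Among Oyelaran and Horvat, by equity stake (lower first): Oyelaran (6 percent) before Horvat (13 percent).
Order: Sato, Leclerc, Quinn, Pereira, Okonkwo, Chaudhari, Oyelaran, Horvat.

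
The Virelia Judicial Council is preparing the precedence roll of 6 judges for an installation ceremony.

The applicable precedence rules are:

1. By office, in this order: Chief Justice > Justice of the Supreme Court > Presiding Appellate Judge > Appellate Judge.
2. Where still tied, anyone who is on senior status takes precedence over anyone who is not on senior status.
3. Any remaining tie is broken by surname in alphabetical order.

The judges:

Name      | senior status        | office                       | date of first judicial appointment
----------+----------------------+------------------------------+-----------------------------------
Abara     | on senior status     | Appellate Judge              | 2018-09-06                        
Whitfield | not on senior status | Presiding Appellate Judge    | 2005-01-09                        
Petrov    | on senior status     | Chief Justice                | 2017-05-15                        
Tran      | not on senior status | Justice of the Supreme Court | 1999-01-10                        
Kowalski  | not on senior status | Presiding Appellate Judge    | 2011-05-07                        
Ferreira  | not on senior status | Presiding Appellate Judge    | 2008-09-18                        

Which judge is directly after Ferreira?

By office: Petrov (Chief Justice); then Tran (Justice of the Supreme Court); then Ferreira, Kowalski and Whitfield (Presiding Appellate Judge); then Abara (Appellate Judge).
Ferreira, Kowalski and Whitfield are each not on senior status, so the next rule applies.
Among Ferreira, Kowalski and Whitfield, alphabetically by surname: Ferreira before Kowalski before Whitfield.
Order: Petrov, Tran, Ferreira, Kowalski, Whitfield, Abara.

Kowalski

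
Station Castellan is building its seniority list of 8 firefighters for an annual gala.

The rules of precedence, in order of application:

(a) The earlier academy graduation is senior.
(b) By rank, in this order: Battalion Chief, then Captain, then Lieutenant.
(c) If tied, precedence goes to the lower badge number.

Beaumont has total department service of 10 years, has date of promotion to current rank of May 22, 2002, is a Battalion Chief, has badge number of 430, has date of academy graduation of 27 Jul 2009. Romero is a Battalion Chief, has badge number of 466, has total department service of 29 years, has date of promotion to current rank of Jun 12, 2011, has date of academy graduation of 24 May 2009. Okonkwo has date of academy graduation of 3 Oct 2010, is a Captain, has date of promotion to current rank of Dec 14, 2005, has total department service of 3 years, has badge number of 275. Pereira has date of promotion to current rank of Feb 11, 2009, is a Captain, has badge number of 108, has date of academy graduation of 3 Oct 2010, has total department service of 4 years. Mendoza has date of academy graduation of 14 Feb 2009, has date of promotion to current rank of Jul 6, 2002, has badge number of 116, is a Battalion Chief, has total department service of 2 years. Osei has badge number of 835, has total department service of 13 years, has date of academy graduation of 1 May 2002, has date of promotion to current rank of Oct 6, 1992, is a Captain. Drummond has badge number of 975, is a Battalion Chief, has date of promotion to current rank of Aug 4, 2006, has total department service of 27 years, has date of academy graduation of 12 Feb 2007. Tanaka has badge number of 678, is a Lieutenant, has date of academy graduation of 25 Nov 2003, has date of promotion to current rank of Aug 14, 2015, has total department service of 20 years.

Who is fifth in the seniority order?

Romero

By date of academy graduation (earlier first): Osei (1 May 2002); then Tanaka (25 Nov 2003); then Drummond (12 Feb 2007); then Mendoza (14 Feb 2009); then Romero (24 May 2009); then Beaumont (27 Jul 2009); then Pereira and Okonkwo (both 3 Oct 2010).
Pereira and Okonkwo are each Captain, so the next rule applies.
Among Pereira and Okonkwo, by badge number (lower first): Pereira (108) before Okonkwo (275).
Order: Osei, Tanaka, Drummond, Mendoza, Romero, Beaumont, Pereira, Okonkwo.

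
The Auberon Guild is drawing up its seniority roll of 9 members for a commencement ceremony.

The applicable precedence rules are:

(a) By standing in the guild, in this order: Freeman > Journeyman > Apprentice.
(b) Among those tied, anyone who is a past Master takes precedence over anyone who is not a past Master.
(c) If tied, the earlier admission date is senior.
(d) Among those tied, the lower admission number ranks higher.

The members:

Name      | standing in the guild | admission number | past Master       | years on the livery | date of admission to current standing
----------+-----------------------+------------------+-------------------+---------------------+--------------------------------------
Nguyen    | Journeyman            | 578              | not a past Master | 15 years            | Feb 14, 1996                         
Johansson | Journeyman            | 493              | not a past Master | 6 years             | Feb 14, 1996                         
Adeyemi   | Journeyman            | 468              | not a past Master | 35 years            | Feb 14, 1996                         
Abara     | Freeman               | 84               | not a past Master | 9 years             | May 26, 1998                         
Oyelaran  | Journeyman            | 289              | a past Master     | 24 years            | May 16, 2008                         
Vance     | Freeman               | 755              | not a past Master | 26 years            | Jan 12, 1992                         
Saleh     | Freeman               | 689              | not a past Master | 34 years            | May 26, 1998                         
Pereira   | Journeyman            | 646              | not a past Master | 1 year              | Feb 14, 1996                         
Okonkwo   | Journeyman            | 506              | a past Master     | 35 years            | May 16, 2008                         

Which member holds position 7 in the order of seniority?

Johansson

By standing in the guild: Vance, Abara and Saleh (Freeman); then Oyelaran, Okonkwo, Adeyemi, Johansson, Nguyen and Pereira (Journeyman).
Vance, Abara and Saleh are each not a past Master, so the next rule applies.
Among Vance, Abara and Saleh, by date of admission to current standing (earlier first): Vance (Jan 12, 1992) before Abara and Saleh (May 26, 1998).
Among Abara and Saleh, by admission number (lower first): Abara (84) before Saleh (689).
Among Oyelaran, Okonkwo, Adeyemi, Johansson, Nguyen and Pereira, a past Master before not a past Master: Oyelaran and Okonkwo (a past Master) before Adeyemi, Johansson, Nguyen and Pereira (not a past Master).
Oyelaran and Okonkwo both have date of admission to current standing May 16, 2008, so the next rule applies.
Among Oyelaran and Okonkwo, by admission number (lower first): Oyelaran (289) before Okonkwo (506).
Adeyemi, Johansson, Nguyen and Pereira all have date of admission to current standing Feb 14, 1996, so the next rule applies.
Among Adeyemi, Johansson, Nguyen and Pereira, by admission number (lower first): Adeyemi (468) before Johansson (493) before Nguyen (578) before Pereira (646).
Order: Vance, Abara, Saleh, Oyelaran, Okonkwo, Adeyemi, Johansson, Nguyen, Pereira.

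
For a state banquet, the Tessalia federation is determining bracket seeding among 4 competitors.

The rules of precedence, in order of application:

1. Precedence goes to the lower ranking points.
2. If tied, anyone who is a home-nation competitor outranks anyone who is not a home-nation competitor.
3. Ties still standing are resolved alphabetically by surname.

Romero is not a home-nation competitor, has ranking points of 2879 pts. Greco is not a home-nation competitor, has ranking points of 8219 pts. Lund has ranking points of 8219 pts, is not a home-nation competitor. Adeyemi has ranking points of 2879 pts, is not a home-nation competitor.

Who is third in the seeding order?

Greco

By ranking points (lower first): Adeyemi and Romero (both 2879 pts); then Greco and Lund (both 8219 pts).
Adeyemi and Romero are each not a home-nation competitor, so the next rule applies.
Among Adeyemi and Romero, alphabetically by surname: Adeyemi before Romero.
Greco and Lund are each not a home-nation competitor, so the next rule applies.
Among Greco and Lund, alphabetically by surname: Greco before Lund.
Order: Adeyemi, Romero, Greco, Lund.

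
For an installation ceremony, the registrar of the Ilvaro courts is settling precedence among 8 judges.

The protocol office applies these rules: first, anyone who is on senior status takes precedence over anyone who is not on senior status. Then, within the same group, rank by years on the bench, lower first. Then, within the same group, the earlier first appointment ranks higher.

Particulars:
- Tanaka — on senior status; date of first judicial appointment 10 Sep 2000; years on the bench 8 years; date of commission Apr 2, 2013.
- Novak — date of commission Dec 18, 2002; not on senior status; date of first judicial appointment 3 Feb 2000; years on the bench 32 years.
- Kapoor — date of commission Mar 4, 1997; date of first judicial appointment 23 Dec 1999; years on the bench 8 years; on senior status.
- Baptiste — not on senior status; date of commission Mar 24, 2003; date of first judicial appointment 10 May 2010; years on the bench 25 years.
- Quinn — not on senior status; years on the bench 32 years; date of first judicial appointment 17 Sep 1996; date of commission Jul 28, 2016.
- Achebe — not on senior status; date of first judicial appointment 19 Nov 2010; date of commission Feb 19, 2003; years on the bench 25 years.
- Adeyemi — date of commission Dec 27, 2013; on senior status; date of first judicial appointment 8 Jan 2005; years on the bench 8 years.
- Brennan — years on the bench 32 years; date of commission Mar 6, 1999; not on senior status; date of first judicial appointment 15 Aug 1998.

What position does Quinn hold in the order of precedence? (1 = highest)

6

By the first rule: Kapoor, Tanaka and Adeyemi (each on senior status); then Baptiste, Achebe, Quinn, Brennan and Novak (each not on senior status).
Kapoor, Tanaka and Adeyemi all have years on the bench 8 years, so the next rule applies.
Among Kapoor, Tanaka and Adeyemi, by date of first judicial appointment (earlier first): Kapoor (23 Dec 1999) before Tanaka (10 Sep 2000) before Adeyemi (8 Jan 2005).
Among Baptiste, Achebe, Quinn, Brennan and Novak, by years on the bench (lower first): Baptiste and Achebe (25 years) before Quinn, Brennan and Novak (32 years).
Among Baptiste and Achebe, by date of first judicial appointment (earlier first): Baptiste (10 May 2010) before Achebe (19 Nov 2010).
Among Quinn, Brennan and Novak, by date of first judicial appointment (earlier first): Quinn (17 Sep 1996) before Brennan (15 Aug 1998) before Novak (3 Feb 2000).
Order: Kapoor, Tanaka, Adeyemi, Baptiste, Achebe, Quinn, Brennan, Novak. So position 6.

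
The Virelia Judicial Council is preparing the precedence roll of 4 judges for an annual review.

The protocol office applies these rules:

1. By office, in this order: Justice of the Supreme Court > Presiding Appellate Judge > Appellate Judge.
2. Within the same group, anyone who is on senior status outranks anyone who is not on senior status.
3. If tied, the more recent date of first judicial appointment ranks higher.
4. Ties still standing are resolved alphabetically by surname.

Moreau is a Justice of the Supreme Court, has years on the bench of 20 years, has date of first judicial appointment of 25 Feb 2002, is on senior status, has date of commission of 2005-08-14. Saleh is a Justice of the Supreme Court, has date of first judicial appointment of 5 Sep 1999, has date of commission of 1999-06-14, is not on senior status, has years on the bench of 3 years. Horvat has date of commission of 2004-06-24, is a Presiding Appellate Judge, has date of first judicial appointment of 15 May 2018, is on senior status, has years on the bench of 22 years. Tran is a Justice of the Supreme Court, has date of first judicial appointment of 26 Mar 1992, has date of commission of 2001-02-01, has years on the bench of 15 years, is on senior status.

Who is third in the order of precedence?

Saleh

By office: Moreau, Tran and Saleh (Justice of the Supreme Court); then Horvat (Presiding Appellate Judge).
Among Moreau, Tran and Saleh, on senior status before not on senior status: Moreau and Tran (on senior status) before Saleh (not on senior status).
Among Moreau and Tran, by date of first judicial appointment (later first): Moreau (25 Feb 2002) before Tran (26 Mar 1992).
Order: Moreau, Tran, Saleh, Horvat.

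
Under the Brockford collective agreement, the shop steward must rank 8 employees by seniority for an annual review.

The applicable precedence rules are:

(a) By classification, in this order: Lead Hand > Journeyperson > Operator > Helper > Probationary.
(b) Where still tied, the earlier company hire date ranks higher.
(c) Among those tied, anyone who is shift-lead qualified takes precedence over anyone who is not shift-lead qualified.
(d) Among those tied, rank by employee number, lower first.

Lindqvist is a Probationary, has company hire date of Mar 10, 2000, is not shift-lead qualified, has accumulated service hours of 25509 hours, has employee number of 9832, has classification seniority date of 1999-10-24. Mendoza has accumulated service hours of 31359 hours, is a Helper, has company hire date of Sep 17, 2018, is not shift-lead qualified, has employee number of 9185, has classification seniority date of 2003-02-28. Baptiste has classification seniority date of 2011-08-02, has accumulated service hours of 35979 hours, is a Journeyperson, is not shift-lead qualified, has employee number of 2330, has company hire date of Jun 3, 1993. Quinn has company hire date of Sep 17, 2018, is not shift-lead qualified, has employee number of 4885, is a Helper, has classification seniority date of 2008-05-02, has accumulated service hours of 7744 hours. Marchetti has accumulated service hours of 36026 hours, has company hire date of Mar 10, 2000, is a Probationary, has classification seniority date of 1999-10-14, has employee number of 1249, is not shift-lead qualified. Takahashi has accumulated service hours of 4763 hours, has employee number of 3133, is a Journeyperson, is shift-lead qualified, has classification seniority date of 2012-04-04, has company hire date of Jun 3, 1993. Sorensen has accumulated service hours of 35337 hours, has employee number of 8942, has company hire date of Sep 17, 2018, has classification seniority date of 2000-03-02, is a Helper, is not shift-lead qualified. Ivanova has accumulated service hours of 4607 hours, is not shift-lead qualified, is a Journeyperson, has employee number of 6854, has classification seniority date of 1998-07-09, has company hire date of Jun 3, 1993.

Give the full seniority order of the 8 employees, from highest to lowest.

By classification: Takahashi, Baptiste and Ivanova (Journeyperson); then Quinn, Sorensen and Mendoza (Helper); then Marchetti and Lindqvist (Probationary).
Takahashi, Baptiste and Ivanova all have company hire date Jun 3, 1993, so the next rule applies.
Among Takahashi, Baptiste and Ivanova, shift-lead qualified before not shift-lead qualified: Takahashi (shift-lead qualified) before Baptiste and Ivanova (not shift-lead qualified).
Among Baptiste and Ivanova, by employee number (lower first): Baptiste (2330) before Ivanova (6854).
Quinn, Sorensen and Mendoza all have company hire date Sep 17, 2018, so the next rule applies.
Quinn, Sorensen and Mendoza are each not shift-lead qualified, so the next rule applies.
Among Quinn, Sorensen and Mendoza, by employee number (lower first): Quinn (4885) before Sorensen (8942) before Mendoza (9185).
Marchetti and Lindqvist both have company hire date Mar 10, 2000, so the next rule applies.
Marchetti and Lindqvist are each not shift-lead qualified, so the next rule applies.
Among Marchetti and Lindqvist, by employee number (lower first): Marchetti (1249) before Lindqvist (9832).
Full order: Takahashi, Baptiste, Ivanova, Quinn, Sorensen, Mendoza, Marchetti, Lindqvist.

Takahashi, Baptiste, Ivanova, Quinn, Sorensen, Mendoza, Marchetti, Lindqvist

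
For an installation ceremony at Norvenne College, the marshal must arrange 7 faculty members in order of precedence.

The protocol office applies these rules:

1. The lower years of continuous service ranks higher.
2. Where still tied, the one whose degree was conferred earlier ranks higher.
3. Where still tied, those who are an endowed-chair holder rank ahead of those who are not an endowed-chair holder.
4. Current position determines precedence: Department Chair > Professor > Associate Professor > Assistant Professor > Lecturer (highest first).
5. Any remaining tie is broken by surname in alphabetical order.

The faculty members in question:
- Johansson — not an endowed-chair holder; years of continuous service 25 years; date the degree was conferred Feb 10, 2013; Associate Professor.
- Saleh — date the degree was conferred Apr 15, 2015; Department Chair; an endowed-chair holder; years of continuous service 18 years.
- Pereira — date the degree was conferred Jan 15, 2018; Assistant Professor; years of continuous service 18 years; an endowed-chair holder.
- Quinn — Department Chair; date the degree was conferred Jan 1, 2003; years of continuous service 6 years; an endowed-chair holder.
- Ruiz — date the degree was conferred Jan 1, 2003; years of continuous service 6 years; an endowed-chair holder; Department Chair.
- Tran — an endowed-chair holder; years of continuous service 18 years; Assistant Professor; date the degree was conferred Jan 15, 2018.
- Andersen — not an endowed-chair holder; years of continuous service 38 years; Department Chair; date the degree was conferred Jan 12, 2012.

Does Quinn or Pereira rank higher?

Quinn

By years of continuous service (lower first): Quinn and Ruiz (both 6 years); then Saleh, Pereira and Tran (each 18 years); then Johansson (25 years); then Andersen (38 years).
Quinn and Ruiz both have date the degree was conferred Jan 1, 2003, so the next rule applies.
Quinn and Ruiz are each an endowed-chair holder, so the next rule applies.
Quinn and Ruiz are each Department Chair, so the next rule applies.
Among Quinn and Ruiz, alphabetically by surname: Quinn before Ruiz.
Among Saleh, Pereira and Tran, by date the degree was conferred (earlier first): Saleh (Apr 15, 2015) before Pereira and Tran (Jan 15, 2018).
Pereira and Tran are each an endowed-chair holder, so the next rule applies.
Pereira and Tran are each Assistant Professor, so the next rule applies.
Among Pereira and Tran, alphabetically by surname: Pereira before Tran.
So Quinn takes precedence.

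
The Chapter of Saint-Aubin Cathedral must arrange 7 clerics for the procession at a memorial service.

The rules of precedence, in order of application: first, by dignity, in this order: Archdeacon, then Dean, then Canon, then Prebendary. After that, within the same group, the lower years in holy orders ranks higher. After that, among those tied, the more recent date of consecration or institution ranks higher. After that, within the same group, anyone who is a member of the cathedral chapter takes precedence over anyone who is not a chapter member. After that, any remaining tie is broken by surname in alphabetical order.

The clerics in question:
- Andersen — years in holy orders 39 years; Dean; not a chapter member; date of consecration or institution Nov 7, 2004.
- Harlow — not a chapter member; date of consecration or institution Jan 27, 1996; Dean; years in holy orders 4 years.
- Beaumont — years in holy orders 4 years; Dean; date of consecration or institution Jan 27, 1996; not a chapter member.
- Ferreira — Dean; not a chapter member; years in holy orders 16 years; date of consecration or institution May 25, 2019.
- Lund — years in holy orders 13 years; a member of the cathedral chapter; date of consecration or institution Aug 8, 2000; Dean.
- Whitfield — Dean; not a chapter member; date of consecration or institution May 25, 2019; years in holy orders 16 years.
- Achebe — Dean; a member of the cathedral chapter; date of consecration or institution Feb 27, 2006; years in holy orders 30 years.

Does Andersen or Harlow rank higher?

Harlow

By dignity: Beaumont, Harlow, Lund, Ferreira, Whitfield, Achebe and Andersen (Dean).
Among Beaumont, Harlow, Lund, Ferreira, Whitfield, Achebe and Andersen, by years in holy orders (lower first): Beaumont and Harlow (4 years) before Lund (13 years) before Ferreira and Whitfield (16 years) before Achebe (30 years) before Andersen (39 years).
Beaumont and Harlow both have date of consecration or institution Jan 27, 1996, so the next rule applies.
Beaumont and Harlow are each not a chapter member, so the next rule applies.
Among Beaumont and Harlow, alphabetically by surname: Beaumont before Harlow.
Ferreira and Whitfield both have date of consecration or institution May 25, 2019, so the next rule applies.
Ferreira and Whitfield are each not a chapter member, so the next rule applies.
Among Ferreira and Whitfield, alphabetically by surname: Ferreira before Whitfield.
So Harlow takes precedence.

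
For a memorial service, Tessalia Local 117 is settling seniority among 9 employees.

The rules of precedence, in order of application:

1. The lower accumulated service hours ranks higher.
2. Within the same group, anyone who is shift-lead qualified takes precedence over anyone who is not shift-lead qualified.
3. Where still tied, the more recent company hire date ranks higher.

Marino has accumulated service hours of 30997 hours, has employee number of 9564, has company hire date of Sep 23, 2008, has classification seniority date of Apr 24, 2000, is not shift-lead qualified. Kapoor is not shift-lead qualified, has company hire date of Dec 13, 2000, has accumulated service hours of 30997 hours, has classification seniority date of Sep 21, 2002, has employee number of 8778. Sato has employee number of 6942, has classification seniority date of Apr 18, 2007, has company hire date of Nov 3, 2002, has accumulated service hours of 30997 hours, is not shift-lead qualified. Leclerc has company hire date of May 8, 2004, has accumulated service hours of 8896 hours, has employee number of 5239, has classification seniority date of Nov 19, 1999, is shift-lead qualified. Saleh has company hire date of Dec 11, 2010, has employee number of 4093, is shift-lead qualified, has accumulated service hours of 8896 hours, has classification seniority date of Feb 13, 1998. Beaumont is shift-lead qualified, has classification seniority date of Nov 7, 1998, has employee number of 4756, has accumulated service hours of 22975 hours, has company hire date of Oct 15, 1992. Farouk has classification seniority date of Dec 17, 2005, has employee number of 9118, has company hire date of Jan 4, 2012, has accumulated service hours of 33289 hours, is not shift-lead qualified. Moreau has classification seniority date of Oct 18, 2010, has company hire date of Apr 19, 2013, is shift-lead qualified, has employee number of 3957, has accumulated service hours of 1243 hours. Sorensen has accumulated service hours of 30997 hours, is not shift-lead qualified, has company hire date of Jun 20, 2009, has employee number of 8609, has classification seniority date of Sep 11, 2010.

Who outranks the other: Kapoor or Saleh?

Saleh

By accumulated service hours (lower first): Moreau (1243 hours); then Saleh and Leclerc (both 8896 hours); then Beaumont (22975 hours); then Sorensen, Marino, Sato and Kapoor (each 30997 hours); then Farouk (33289 hours).
Saleh and Leclerc are each shift-lead qualified, so the next rule applies.
Among Saleh and Leclerc, by company hire date (later first): Saleh (Dec 11, 2010) before Leclerc (May 8, 2004).
Sorensen, Marino, Sato and Kapoor are each not shift-lead qualified, so the next rule applies.
Among Sorensen, Marino, Sato and Kapoor, by company hire date (later first): Sorensen (Jun 20, 2009) before Marino (Sep 23, 2008) before Sato (Nov 3, 2002) before Kapoor (Dec 13, 2000).
So Saleh takes precedence.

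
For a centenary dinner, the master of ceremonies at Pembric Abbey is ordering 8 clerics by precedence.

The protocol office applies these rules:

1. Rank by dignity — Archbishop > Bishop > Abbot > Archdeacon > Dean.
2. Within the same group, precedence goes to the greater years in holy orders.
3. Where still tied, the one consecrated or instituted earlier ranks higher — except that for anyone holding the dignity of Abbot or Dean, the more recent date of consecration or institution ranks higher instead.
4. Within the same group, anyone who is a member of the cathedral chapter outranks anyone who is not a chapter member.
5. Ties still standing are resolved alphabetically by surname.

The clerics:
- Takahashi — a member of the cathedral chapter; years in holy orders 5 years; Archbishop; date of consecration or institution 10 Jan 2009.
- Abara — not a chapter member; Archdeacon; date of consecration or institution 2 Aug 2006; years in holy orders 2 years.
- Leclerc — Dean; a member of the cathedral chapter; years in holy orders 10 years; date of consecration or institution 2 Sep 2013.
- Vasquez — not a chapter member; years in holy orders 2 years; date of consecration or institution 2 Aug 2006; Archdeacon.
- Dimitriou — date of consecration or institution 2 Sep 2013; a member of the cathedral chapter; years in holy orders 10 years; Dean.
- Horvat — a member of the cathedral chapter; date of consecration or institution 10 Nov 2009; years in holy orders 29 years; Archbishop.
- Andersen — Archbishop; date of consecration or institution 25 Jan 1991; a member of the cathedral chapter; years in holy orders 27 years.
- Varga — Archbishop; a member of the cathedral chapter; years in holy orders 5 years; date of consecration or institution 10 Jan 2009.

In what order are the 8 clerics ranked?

By dignity: Horvat, Andersen, Takahashi and Varga (Archbishop); then Abara and Vasquez (Archdeacon); then Dimitriou and Leclerc (Dean).
Among Horvat, Andersen, Takahashi and Varga, by years in holy orders (higher first): Horvat (29 years) before Andersen (27 years) before Takahashi and Varga (5 years).
Takahashi and Varga both have date of consecration or institution 10 Jan 2009, so the next rule applies.
Takahashi and Varga are each a member of the cathedral chapter, so the next rule applies.
Among Takahashi and Varga, alphabetically by surname: Takahashi before Varga.
Abara and Vasquez both have years in holy orders 2 years, so the next rule applies.
Abara and Vasquez both have date of consecration or institution 2 Aug 2006, so the next rule applies.
Abara and Vasquez are each not a chapter member, so the next rule applies.
Among Abara and Vasquez, alphabetically by surname: Abara before Vasquez.
Dimitriou and Leclerc both have years in holy orders 10 years, so the next rule applies.
Dimitriou and Leclerc both have date of consecration or institution 2 Sep 2013, so the next rule applies.
Dimitriou and Leclerc are each a member of the cathedral chapter, so the next rule applies.
Among Dimitriou and Leclerc, alphabetically by surname: Dimitriou before Leclerc.
Full order: Horvat, Andersen, Takahashi, Varga, Abara, Vasquez, Dimitriou, Leclerc.

Horvat, Andersen, Takahashi, Varga, Abara, Vasquez, Dimitriou, Leclerc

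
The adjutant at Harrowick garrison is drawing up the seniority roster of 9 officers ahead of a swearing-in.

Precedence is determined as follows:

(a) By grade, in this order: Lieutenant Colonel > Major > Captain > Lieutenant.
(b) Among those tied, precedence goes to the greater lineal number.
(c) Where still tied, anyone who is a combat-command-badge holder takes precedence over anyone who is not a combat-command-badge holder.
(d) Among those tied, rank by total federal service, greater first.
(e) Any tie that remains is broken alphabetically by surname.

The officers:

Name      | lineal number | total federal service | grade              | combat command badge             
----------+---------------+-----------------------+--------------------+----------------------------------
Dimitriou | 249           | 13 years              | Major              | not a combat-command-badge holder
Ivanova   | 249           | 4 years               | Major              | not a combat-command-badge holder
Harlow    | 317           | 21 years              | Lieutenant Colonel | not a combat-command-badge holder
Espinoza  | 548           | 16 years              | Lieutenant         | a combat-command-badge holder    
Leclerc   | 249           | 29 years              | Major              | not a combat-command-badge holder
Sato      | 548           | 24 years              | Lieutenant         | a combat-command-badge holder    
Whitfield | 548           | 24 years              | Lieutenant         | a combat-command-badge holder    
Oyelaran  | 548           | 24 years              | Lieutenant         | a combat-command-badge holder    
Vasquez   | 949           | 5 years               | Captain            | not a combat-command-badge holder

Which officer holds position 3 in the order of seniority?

By grade: Harlow (Lieutenant Colonel); then Leclerc, Dimitriou and Ivanova (Major); then Vasquez (Captain); then Oyelaran, Sato, Whitfield and Espinoza (Lieutenant).
Leclerc, Dimitriou and Ivanova all have lineal number 249, so the next rule applies.
Leclerc, Dimitriou and Ivanova are each not a combat-command-badge holder, so the next rule applies.
Among Leclerc, Dimitriou and Ivanova, by total federal service (higher first): Leclerc (29 years) before Dimitriou (13 years) before Ivanova (4 years).
Oyelaran, Sato, Whitfield and Espinoza all have lineal number 548, so the next rule applies.
Oyelaran, Sato, Whitfield and Espinoza are each a combat-command-badge holder, so the next rule applies.
Among Oyelaran, Sato, Whitfield and Espinoza, by total federal service (higher first): Oyelaran, Sato and Whitfield (24 years) before Espinoza (16 years).
Among Oyelaran, Sato and Whitfield, alphabetically by surname: Oyelaran before Sato before Whitfield.
Order: Harlow, Leclerc, Dimitriou, Ivanova, Vasquez, Oyelaran, Sato, Whitfield, Espinoza.

Dimitriou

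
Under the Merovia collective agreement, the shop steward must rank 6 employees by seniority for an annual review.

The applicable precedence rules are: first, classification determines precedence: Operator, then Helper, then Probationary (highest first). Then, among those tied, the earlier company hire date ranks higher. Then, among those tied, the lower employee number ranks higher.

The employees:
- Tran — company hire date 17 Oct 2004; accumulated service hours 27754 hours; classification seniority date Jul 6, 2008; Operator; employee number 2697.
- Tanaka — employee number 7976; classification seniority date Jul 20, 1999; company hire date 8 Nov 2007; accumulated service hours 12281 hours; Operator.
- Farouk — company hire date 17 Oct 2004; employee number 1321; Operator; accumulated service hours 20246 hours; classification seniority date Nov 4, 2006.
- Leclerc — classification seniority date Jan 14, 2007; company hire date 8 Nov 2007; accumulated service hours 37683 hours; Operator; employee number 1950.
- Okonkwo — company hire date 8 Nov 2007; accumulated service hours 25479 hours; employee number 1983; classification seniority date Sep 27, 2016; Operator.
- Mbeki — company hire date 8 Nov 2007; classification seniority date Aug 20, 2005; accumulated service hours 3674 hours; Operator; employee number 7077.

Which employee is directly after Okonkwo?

By classification: Farouk, Tran, Leclerc, Okonkwo, Mbeki and Tanaka (Operator).
Among Farouk, Tran, Leclerc, Okonkwo, Mbeki and Tanaka, by company hire date (earlier first): Farouk and Tran (17 Oct 2004) before Leclerc, Okonkwo, Mbeki and Tanaka (8 Nov 2007).
Among Farouk and Tran, by employee number (lower first): Farouk (1321) before Tran (2697).
Among Leclerc, Okonkwo, Mbeki and Tanaka, by employee number (lower first): Leclerc (1950) before Okonkwo (1983) before Mbeki (7077) before Tanaka (7976).
Order: Farouk, Tran, Leclerc, Okonkwo, Mbeki, Tanaka.

Mbeki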